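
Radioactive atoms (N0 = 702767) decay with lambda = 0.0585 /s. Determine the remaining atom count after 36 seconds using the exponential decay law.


N = N0 * exp(-lambda * t)
N = 702767 * exp(-0.0585 * 36)
N = 85544

85544


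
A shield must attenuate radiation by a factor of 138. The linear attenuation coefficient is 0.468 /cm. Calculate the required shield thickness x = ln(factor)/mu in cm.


x = ln(factor) / mu
x = ln(138) / 0.468
x = 10.528 cm

10.528


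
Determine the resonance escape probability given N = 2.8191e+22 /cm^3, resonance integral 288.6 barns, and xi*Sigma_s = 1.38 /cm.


p = exp(-N * I * 1e-24 / (xi*Sigma_s))
p = exp(-2.8191e+22 * 288.6 * 1e-24 / 1.38)
p = 0.0027515

0.0027515


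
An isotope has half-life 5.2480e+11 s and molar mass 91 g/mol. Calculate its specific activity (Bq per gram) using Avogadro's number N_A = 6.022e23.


lambda = ln(2) / t_half = ln(2) / 5.2480e+11 = 1.320783e-12 /s
SA = lambda * N_A / M
SA = 1.320783e-12 * 6.022e23 / 91
SA = 8.7404e+09 Bq/g

8.7404e+09


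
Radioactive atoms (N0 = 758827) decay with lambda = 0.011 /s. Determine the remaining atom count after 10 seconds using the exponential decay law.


N = N0 * exp(-lambda * t)
N = 758827 * exp(-0.011 * 10)
N = 679783

679783


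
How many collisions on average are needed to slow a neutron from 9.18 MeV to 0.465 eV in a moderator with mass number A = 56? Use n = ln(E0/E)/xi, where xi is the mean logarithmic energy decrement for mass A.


xi = 1 + (A-1)^2/(2A)*ln((A-1)/(A+1)) = 0.03529286 (for A = 56)
n = ln(E0/E) / xi
n = ln(9.18e6 / 0.465) / 0.03529286
n = ln(1.974194e+07) / 0.03529286 = 475.97

475.97


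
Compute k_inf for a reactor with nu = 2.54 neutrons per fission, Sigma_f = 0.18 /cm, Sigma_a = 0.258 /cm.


k_inf = nu * Sigma_f / Sigma_a
k_inf = 2.54 * 0.18 / 0.258
k_inf = 1.7721

1.7721


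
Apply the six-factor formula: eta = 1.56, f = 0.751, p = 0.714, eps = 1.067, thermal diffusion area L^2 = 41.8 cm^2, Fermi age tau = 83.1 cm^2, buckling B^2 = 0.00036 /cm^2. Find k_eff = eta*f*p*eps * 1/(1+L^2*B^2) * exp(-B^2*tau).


k_inf = eta*f*p*eps = 1.56*0.751*0.714*1.067 = 0.8925389
P_TNL = 1/(1 + L^2*B^2) = 1/(1 + 41.8*0.00036) = 0.9851751
P_FNL = exp(-B^2*tau) = exp(-0.00036*83.1) = 0.9705271
k_eff = k_inf * P_TNL * P_FNL = 0.8925389 * 0.9851751 * 0.9705271
k_eff = 0.85339

0.85339


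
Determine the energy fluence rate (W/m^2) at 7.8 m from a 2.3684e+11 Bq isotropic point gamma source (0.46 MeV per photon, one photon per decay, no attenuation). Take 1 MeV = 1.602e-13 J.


psi = A * E * 1.602e-13 / (4*pi*r^2)
psi = 2.3684e+11 * 0.46 * 1.602e-13 / (4*pi*7.8^2)
psi = 2.2828e-05 W/m^2

2.2828e-05


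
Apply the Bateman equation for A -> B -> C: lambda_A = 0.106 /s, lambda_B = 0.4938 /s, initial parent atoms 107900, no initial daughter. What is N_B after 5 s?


N_B(t) = lambda_A * N_A0 / (lambda_B - lambda_A) * [exp(-lambda_A*t) - exp(-lambda_B*t)]
exp(-0.106*5) = 0.5886050; exp(-0.4938*5) = 0.08466949
N_B = 0.106 * 107900 / (0.4938 - 0.106) * (0.5886050 - 0.08466949)
N_B = 14863

14863


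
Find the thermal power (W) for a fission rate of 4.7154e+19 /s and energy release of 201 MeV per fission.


P = fission_rate * E_MeV * 1.602e-13
P = 4.7154e+19 * 201 * 1.602e-13
P = 1.5184e+09 W

1.5184e+09


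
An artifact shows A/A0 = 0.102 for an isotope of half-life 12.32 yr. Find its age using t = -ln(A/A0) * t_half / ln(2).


lambda = ln(2) / t_half = ln(2) / 12.32 = 0.05626195 /yr
t = -ln(A/A0) / lambda
t = -ln(0.102) / 0.05626195
t = 40.574 yr

40.574


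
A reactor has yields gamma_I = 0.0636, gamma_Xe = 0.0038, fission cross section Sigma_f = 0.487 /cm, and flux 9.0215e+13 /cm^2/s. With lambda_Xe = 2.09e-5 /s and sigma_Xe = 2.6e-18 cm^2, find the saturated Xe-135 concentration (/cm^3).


Xe_eq = (gamma_I + gamma_Xe) * Sigma_f * phi / (lambda_Xe + sigma_Xe * phi)
Numerator = (0.0636 + 0.0038) * 0.487 * 9.0215e+13 = 2.961199e+12
Denominator = 2.09e-5 + 2.6e-18 * 9.0215e+13 = 2.554590e-04
Xe_eq = 2.961199e+12 / 2.554590e-04 = 1.1592e+16 /cm^3

1.1592e+16


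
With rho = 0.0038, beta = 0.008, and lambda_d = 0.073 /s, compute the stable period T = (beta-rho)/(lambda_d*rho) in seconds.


T = (beta - rho) / (lambda_d * rho)
T = (0.008 - 0.0038) / (0.073 * 0.0038)
T = 15.141 s

15.141


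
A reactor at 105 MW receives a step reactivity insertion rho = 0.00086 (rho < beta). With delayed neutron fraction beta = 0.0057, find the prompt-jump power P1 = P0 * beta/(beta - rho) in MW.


P1/P0 = beta / (beta - rho)
P1/P0 = 0.0057 / (0.0057 - 0.00086) = 1.177686
P1 = 105 * 1.177686 = 123.66 MW

123.66


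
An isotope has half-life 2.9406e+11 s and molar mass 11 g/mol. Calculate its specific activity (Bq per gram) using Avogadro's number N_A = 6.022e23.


lambda = ln(2) / t_half = ln(2) / 2.9406e+11 = 2.357162e-12 /s
SA = lambda * N_A / M
SA = 2.357162e-12 * 6.022e23 / 11
SA = 1.2904e+11 Bq/g

1.2904e+11


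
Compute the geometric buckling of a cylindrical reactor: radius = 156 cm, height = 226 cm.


B^2 = (2.405/R)^2 + (pi/H)^2
B^2 = (2.405/156)^2 + (pi/226)^2
B^2 = 4.3091e-04 /cm^2

4.3091e-04


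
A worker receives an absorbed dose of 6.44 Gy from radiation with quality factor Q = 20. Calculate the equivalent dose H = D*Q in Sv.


H = D * Q
H = 6.44 * 20
H = 128.80 Sv

128.80


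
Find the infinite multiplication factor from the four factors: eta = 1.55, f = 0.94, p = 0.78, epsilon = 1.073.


k_inf = eta * f * p * epsilon
k_inf = 1.55 * 0.94 * 0.78 * 1.073
k_inf = 1.2194

1.2194


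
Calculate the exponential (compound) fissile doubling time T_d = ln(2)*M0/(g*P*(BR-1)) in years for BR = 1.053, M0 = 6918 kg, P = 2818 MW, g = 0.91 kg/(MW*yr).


Breeding gain G = BR - 1 = 1.053 - 1 = 0.053
Fissile production rate = g * P * G = 0.91 * 2818 * 0.053 = 135.91214 kg/yr
T_d = ln(2) * M0 / (g * P * G)
T_d = ln(2) * 6918 / 135.91214 = 35.282 yr

35.282


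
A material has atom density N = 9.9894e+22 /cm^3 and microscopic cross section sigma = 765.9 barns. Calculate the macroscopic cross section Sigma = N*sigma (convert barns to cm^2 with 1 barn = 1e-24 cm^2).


Sigma = N * sigma_barns * 1e-24
Sigma = 9.9894e+22 * 765.9 * 1e-24
Sigma = 76.509 /cm

76.509


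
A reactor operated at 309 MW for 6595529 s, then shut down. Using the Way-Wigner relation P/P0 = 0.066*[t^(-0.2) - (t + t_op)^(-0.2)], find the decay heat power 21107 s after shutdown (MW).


P/P0 = 0.066 * [t^(-0.2) - (t + t_op)^(-0.2)]
P/P0 = 0.066 * [21107^(-0.2) - (21107 + 6595529)^(-0.2)]
P/P0 = 0.066 * [0.1364944 - 0.04323869] = 0.006154877
P = 309 * 0.006154877 = 1.9019 MW

1.9019


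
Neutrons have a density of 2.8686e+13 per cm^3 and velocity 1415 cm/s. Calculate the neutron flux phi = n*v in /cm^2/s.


phi = n * v
phi = 2.8686e+13 * 1415
phi = 4.0591e+16 /cm^2/s

4.0591e+16


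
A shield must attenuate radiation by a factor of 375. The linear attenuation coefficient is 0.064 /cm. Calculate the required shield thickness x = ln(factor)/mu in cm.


x = ln(factor) / mu
x = ln(375) / 0.064
x = 92.608 cm

92.608


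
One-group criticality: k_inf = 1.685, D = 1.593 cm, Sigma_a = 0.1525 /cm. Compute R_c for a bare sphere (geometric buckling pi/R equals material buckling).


L^2 = D / Sigma_a = 1.593 / 0.1525 = 10.44590 cm^2
B_m^2 = (k_inf - 1) / L^2 = (1.685 - 1) / 10.44590 = 0.06557597 /cm^2
For a bare sphere: B_g = pi/R, so R_c = pi / sqrt(B_m^2)
R_c = pi / sqrt(0.06557597) = 12.268 cm

12.268


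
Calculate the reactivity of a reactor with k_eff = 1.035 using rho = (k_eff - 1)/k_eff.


rho = (k_eff - 1) / k_eff
rho = (1.035 - 1) / 1.035
rho = 0.033816

0.033816


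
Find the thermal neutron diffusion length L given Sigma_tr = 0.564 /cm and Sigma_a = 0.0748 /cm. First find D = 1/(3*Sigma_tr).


D = 1 / (3 * Sigma_tr) = 1 / (3 * 0.564) = 0.5910165 cm
L = sqrt(D / Sigma_a)
L = sqrt(0.5910165 / 0.0748)
L = 2.8109 cm

2.8109


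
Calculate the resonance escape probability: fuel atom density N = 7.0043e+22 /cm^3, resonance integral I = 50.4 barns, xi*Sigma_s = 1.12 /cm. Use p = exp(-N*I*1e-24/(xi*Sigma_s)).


p = exp(-N * I * 1e-24 / (xi*Sigma_s))
p = exp(-7.0043e+22 * 50.4 * 1e-24 / 1.12)
p = 0.042769

0.042769


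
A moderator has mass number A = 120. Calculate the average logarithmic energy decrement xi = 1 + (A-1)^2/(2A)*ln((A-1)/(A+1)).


xi = 1 + (A-1)^2/(2A) * ln((A-1)/(A+1))
xi = 1 + (120-1)^2/(2*120) * ln((120-1)/(120 +1))
xi = 0.016574

0.016574


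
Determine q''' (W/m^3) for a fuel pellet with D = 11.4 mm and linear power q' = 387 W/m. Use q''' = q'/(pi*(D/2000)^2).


r = D / 2 / 1000 = 11.4 / 2 / 1000 = 0.0057 m
q''' = q' / (pi * r^2)
q''' = 387 / (pi * 0.0057^2)
q''' = 3.7915e+06 W/m^3

3.7915e+06


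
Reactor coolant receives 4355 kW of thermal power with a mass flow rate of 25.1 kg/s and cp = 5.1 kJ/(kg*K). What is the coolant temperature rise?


dT = Q / (m_dot * cp)
dT = 4355 / (25.1 * 5.1)
dT = 34.021 C

34.021


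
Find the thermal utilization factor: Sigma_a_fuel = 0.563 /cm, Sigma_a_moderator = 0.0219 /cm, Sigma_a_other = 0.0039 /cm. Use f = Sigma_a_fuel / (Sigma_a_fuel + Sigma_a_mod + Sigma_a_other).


f = Sigma_a_fuel / (Sigma_a_fuel + Sigma_a_mod + Sigma_a_other)
f = 0.563 / (0.563 + 0.0219 + 0.0039)
f = 0.95618

0.95618


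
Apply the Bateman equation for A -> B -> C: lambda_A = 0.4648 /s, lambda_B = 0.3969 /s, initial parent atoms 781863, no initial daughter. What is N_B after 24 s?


N_B(t) = lambda_A * N_A0 / (lambda_B - lambda_A) * [exp(-lambda_A*t) - exp(-lambda_B*t)]
exp(-0.4648*24) = 1.430073e-05; exp(-0.3969*24) = 7.295994e-05
N_B = 0.4648 * 781863 / (0.3969 - 0.4648) * (1.430073e-05 - 7.295994e-05)
N_B = 313.95

313.95


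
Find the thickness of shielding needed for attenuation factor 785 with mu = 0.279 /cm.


x = ln(factor) / mu
x = ln(785) / 0.279
x = 23.891 cm

23.891


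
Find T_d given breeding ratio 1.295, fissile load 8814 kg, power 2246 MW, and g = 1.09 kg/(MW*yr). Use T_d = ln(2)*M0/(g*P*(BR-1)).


Breeding gain G = BR - 1 = 1.295 - 1 = 0.295
Fissile production rate = g * P * G = 1.09 * 2246 * 0.295 = 722.2013 kg/yr
T_d = ln(2) * M0 / (g * P * G)
T_d = ln(2) * 8814 / 722.2013 = 8.4594 yr

8.4594


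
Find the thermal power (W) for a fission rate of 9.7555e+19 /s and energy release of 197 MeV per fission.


P = fission_rate * E_MeV * 1.602e-13
P = 9.7555e+19 * 197 * 1.602e-13
P = 3.0788e+09 W

3.0788e+09


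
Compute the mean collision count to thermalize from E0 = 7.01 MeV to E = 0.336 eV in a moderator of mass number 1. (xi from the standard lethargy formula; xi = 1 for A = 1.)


xi = 1 + (A-1)^2/(2A)*ln((A-1)/(A+1)) = 1 (for A = 1)
n = ln(E0/E) / xi
n = ln(7.01e6 / 0.336) / 1
n = ln(2.086310e+07) / 1 = 16.853

16.853


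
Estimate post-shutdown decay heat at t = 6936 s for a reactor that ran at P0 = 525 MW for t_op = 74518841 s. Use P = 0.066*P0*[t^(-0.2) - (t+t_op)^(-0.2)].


P/P0 = 0.066 * [t^(-0.2) - (t + t_op)^(-0.2)]
P/P0 = 0.066 * [6936^(-0.2) - (6936 + 74518841)^(-0.2)]
P/P0 = 0.066 * [0.1705211 - 0.02664027] = 0.009496135
P = 525 * 0.009496135 = 4.9855 MW

4.9855


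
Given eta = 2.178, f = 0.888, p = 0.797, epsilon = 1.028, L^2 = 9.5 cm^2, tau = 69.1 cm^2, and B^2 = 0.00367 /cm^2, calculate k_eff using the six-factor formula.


k_inf = eta*f*p*eps = 2.178*0.888*0.797*1.028 = 1.584610
P_TNL = 1/(1 + L^2*B^2) = 1/(1 + 9.5*0.00367) = 0.9663096
P_FNL = exp(-B^2*tau) = exp(-0.00367*69.1) = 0.7760045
k_eff = k_inf * P_TNL * P_FNL = 1.584610 * 0.9663096 * 0.7760045
k_eff = 1.1882

1.1882


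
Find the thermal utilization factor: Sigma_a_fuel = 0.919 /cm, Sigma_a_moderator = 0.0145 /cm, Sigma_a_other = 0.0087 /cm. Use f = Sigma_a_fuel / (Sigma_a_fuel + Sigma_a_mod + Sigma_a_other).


f = Sigma_a_fuel / (Sigma_a_fuel + Sigma_a_mod + Sigma_a_other)
f = 0.919 / (0.919 + 0.0145 + 0.0087)
f = 0.97538

0.97538


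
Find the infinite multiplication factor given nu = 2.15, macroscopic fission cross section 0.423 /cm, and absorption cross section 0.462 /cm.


k_inf = nu * Sigma_f / Sigma_a
k_inf = 2.15 * 0.423 / 0.462
k_inf = 1.9685

1.9685


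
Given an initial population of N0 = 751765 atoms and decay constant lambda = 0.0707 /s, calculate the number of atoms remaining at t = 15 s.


N = N0 * exp(-lambda * t)
N = 751765 * exp(-0.0707 * 15)
N = 260323

260323


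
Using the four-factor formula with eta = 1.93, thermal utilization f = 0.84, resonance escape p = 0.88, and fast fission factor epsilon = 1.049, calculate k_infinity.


k_inf = eta * f * p * epsilon
k_inf = 1.93 * 0.84 * 0.88 * 1.049
k_inf = 1.4966

1.4966


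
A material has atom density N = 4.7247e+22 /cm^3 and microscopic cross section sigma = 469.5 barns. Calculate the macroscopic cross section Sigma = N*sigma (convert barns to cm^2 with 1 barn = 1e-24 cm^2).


Sigma = N * sigma_barns * 1e-24
Sigma = 4.7247e+22 * 469.5 * 1e-24
Sigma = 22.182 /cm

22.182


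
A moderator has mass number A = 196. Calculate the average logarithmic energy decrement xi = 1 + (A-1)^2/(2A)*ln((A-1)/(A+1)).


xi = 1 + (A-1)^2/(2A) * ln((A-1)/(A+1))
xi = 1 + (196-1)^2/(2*196) * ln((196-1)/(196 +1))
xi = 0.010169

0.010169


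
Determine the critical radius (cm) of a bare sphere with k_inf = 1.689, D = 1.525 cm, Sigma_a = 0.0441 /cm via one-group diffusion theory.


L^2 = D / Sigma_a = 1.525 / 0.0441 = 34.58050 cm^2
B_m^2 = (k_inf - 1) / L^2 = (1.689 - 1) / 34.58050 = 0.01992452 /cm^2
For a bare sphere: B_g = pi/R, so R_c = pi / sqrt(B_m^2)
R_c = pi / sqrt(0.01992452) = 22.256 cm

22.256


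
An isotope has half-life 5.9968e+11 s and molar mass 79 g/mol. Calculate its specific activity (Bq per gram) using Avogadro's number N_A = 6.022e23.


lambda = ln(2) / t_half = ln(2) / 5.9968e+11 = 1.155862e-12 /s
SA = lambda * N_A / M
SA = 1.155862e-12 * 6.022e23 / 79
SA = 8.8109e+09 Bq/g

8.8109e+09


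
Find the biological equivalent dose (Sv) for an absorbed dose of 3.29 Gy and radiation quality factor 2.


H = D * Q
H = 3.29 * 2
H = 6.5800 Sv

6.5800


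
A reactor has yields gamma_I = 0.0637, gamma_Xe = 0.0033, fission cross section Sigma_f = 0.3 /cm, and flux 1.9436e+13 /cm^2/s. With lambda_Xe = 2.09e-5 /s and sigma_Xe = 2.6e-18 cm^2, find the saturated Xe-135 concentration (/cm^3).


Xe_eq = (gamma_I + gamma_Xe) * Sigma_f * phi / (lambda_Xe + sigma_Xe * phi)
Numerator = (0.0637 + 0.0033) * 0.3 * 1.9436e+13 = 3.906636e+11
Denominator = 2.09e-5 + 2.6e-18 * 1.9436e+13 = 7.143360e-05
Xe_eq = 3.906636e+11 / 7.143360e-05 = 5.4689e+15 /cm^3

5.4689e+15


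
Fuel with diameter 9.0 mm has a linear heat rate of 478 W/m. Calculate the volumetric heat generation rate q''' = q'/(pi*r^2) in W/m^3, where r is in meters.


r = D / 2 / 1000 = 9.0 / 2 / 1000 = 0.0045 m
q''' = q' / (pi * r^2)
q''' = 478 / (pi * 0.0045^2)
q''' = 7.5137e+06 W/m^3

7.5137e+06


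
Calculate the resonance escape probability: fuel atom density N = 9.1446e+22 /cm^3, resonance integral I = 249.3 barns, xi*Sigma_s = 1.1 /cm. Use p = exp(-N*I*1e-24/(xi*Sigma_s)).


p = exp(-N * I * 1e-24 / (xi*Sigma_s))
p = exp(-9.1446e+22 * 249.3 * 1e-24 / 1.1)
p = 9.9828e-10

9.9828e-10


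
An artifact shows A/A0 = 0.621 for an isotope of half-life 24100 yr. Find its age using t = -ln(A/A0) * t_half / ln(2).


lambda = ln(2) / t_half = ln(2) / 24100 = 2.876129e-05 /yr
t = -ln(A/A0) / lambda
t = -ln(0.621) / 2.876129e-05
t = 16565 yr

16565


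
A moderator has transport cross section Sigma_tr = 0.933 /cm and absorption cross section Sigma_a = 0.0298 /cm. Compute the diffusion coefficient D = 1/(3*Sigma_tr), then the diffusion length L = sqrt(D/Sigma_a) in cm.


D = 1 / (3 * Sigma_tr) = 1 / (3 * 0.933) = 0.3572705 cm
L = sqrt(D / Sigma_a)
L = sqrt(0.3572705 / 0.0298)
L = 3.4625 cm

3.4625


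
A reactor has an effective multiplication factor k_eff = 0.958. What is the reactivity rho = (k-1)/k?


rho = (k_eff - 1) / k_eff
rho = (0.958 - 1) / 0.958
rho = -0.043841

-0.043841


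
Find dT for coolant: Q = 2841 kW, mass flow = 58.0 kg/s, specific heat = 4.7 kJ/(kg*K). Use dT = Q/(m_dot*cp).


dT = Q / (m_dot * cp)
dT = 2841 / (58.0 * 4.7)
dT = 10.422 C

10.422


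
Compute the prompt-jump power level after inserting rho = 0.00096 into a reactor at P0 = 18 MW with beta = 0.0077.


P1/P0 = beta / (beta - rho)
P1/P0 = 0.0077 / (0.0077 - 0.00096) = 1.142433
P1 = 18 * 1.142433 = 20.564 MW

20.564


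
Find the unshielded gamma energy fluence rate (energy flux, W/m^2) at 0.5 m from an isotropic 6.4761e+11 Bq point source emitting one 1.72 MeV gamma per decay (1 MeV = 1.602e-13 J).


psi = A * E * 1.602e-13 / (4*pi*r^2)
psi = 6.4761e+11 * 1.72 * 1.602e-13 / (4*pi*0.5^2)
psi = 0.056801 W/m^2

0.056801


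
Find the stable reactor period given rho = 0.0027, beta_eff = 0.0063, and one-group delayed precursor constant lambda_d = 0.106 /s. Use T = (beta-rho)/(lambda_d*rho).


T = (beta - rho) / (lambda_d * rho)
T = (0.0063 - 0.0027) / (0.106 * 0.0027)
T = 12.579 s

12.579


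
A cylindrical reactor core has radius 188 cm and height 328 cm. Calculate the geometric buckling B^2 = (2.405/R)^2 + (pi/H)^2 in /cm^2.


B^2 = (2.405/R)^2 + (pi/H)^2
B^2 = (2.405/188)^2 + (pi/328)^2
B^2 = 2.5539e-04 /cm^2

2.5539e-04


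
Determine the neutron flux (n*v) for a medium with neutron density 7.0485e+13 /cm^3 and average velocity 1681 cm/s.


phi = n * v
phi = 7.0485e+13 * 1681
phi = 1.1849e+17 /cm^2/s

1.1849e+17


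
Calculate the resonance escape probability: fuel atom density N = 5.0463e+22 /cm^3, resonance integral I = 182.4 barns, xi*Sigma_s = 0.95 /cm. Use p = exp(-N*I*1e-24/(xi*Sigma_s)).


p = exp(-N * I * 1e-24 / (xi*Sigma_s))
p = exp(-5.0463e+22 * 182.4 * 1e-24 / 0.95)
p = 6.1968e-05

6.1968e-05


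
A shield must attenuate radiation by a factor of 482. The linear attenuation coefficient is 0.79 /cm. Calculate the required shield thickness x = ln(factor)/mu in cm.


x = ln(factor) / mu
x = ln(482) / 0.79
x = 7.8202 cm

7.8202


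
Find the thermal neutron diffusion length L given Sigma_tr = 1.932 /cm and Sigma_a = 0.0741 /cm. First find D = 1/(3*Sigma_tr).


D = 1 / (3 * Sigma_tr) = 1 / (3 * 1.932) = 0.1725328 cm
L = sqrt(D / Sigma_a)
L = sqrt(0.1725328 / 0.0741)
L = 1.5259 cm

1.5259


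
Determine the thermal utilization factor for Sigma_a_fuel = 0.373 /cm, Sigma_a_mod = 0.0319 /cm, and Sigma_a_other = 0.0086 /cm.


f = Sigma_a_fuel / (Sigma_a_fuel + Sigma_a_mod + Sigma_a_other)
f = 0.373 / (0.373 + 0.0319 + 0.0086)
f = 0.90206

0.90206


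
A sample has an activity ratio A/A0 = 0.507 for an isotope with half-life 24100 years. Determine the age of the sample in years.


lambda = ln(2) / t_half = ln(2) / 24100 = 2.876129e-05 /yr
t = -ln(A/A0) / lambda
t = -ln(0.507) / 2.876129e-05
t = 23617 yr

23617


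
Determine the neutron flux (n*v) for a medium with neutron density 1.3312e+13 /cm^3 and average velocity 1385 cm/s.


phi = n * v
phi = 1.3312e+13 * 1385
phi = 1.8437e+16 /cm^2/s

1.8437e+16


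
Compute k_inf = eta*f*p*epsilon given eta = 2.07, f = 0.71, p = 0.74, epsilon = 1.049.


k_inf = eta * f * p * epsilon
k_inf = 2.07 * 0.71 * 0.74 * 1.049
k_inf = 1.1409

1.1409


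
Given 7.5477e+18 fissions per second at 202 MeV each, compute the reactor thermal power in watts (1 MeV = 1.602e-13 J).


P = fission_rate * E_MeV * 1.602e-13
P = 7.5477e+18 * 202 * 1.602e-13
P = 2.4425e+08 W

2.4425e+08


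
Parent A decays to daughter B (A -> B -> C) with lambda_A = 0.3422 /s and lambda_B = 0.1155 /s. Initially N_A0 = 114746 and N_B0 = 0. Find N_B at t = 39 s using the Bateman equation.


N_B(t) = lambda_A * N_A0 / (lambda_B - lambda_A) * [exp(-lambda_A*t) - exp(-lambda_B*t)]
exp(-0.3422*39) = 1.599531e-06; exp(-0.1155*39) = 0.01105912
N_B = 0.3422 * 114746 / (0.1155 - 0.3422) * (1.599531e-06 - 0.01105912)
N_B = 1915.2

1915.2


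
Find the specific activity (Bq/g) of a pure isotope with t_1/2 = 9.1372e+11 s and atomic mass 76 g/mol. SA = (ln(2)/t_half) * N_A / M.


lambda = ln(2) / t_half = ln(2) / 9.1372e+11 = 7.585991e-13 /s
SA = lambda * N_A / M
SA = 7.585991e-13 * 6.022e23 / 76
SA = 6.0109e+09 Bq/g

6.0109e+09


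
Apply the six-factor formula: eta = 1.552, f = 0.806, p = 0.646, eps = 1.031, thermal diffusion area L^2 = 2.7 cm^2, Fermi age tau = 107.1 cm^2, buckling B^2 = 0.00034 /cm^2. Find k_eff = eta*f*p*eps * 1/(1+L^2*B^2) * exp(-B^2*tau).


k_inf = eta*f*p*eps = 1.552*0.806*0.646*1.031 = 0.8331399
P_TNL = 1/(1 + L^2*B^2) = 1/(1 + 2.7*0.00034) = 0.9990828
P_FNL = exp(-B^2*tau) = exp(-0.00034*107.1) = 0.9642410
k_eff = k_inf * P_TNL * P_FNL = 0.8331399 * 0.9990828 * 0.9642410
k_eff = 0.80261

0.80261


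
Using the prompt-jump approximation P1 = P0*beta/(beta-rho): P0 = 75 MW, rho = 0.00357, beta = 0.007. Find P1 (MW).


P1/P0 = beta / (beta - rho)
P1/P0 = 0.007 / (0.007 - 0.00357) = 2.040816
P1 = 75 * 2.040816 = 153.06 MW

153.06


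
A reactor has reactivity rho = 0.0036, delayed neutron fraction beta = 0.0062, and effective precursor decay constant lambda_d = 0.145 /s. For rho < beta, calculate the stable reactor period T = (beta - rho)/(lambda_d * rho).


T = (beta - rho) / (lambda_d * rho)
T = (0.0062 - 0.0036) / (0.145 * 0.0036)
T = 4.9808 s

4.9808


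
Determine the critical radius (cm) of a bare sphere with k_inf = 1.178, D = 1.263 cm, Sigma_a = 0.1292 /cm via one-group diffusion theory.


L^2 = D / Sigma_a = 1.263 / 0.1292 = 9.775542 cm^2
B_m^2 = (k_inf - 1) / L^2 = (1.178 - 1) / 9.775542 = 0.01820871 /cm^2
For a bare sphere: B_g = pi/R, so R_c = pi / sqrt(B_m^2)
R_c = pi / sqrt(0.01820871) = 23.281 cm

23.281


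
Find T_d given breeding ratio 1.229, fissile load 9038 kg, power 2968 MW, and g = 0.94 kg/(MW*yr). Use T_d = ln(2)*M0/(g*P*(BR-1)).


Breeding gain G = BR - 1 = 1.229 - 1 = 0.229
Fissile production rate = g * P * G = 0.94 * 2968 * 0.229 = 638.89168 kg/yr
T_d = ln(2) * M0 / (g * P * G)
T_d = ln(2) * 9038 / 638.89168 = 9.8055 yr

9.8055


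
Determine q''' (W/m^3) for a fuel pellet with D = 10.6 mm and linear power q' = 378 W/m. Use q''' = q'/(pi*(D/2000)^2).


r = D / 2 / 1000 = 10.6 / 2 / 1000 = 0.0053 m
q''' = q' / (pi * r^2)
q''' = 378 / (pi * 0.0053^2)
q''' = 4.2834e+06 W/m^3

4.2834e+06


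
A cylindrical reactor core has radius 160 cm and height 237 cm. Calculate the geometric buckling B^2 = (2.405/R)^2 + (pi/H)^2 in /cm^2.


B^2 = (2.405/R)^2 + (pi/H)^2
B^2 = (2.405/160)^2 + (pi/237)^2
B^2 = 4.0165e-04 /cm^2

4.0165e-04


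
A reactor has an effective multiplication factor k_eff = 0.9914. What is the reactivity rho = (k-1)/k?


rho = (k_eff - 1) / k_eff
rho = (0.9914 - 1) / 0.9914
rho = -0.0086746

-0.0086746


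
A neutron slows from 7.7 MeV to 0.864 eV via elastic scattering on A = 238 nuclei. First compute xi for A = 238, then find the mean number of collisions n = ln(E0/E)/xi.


xi = 1 + (A-1)^2/(2A)*ln((A-1)/(A+1)) = 0.008379872 (for A = 238)
n = ln(E0/E) / xi
n = ln(7.7e6 / 0.864) / 0.008379872
n = ln(8.912037e+06) / 0.008379872 = 1909.7

1909.7


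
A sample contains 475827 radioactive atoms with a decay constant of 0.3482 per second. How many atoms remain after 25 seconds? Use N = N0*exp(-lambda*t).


N = N0 * exp(-lambda * t)
N = 475827 * exp(-0.3482 * 25)
N = 78.871

78.871


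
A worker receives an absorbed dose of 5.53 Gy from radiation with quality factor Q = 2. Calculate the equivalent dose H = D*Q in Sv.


H = D * Q
H = 5.53 * 2
H = 11.060 Sv

11.060


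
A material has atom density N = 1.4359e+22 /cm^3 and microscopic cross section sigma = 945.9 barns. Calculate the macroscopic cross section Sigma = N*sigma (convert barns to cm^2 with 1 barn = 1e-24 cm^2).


Sigma = N * sigma_barns * 1e-24
Sigma = 1.4359e+22 * 945.9 * 1e-24
Sigma = 13.582 /cm

13.582


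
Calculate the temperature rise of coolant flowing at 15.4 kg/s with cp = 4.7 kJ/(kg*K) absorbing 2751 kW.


dT = Q / (m_dot * cp)
dT = 2751 / (15.4 * 4.7)
dT = 38.008 C

38.008


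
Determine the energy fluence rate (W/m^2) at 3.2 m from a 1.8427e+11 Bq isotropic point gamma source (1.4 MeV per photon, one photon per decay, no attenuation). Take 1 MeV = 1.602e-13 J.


psi = A * E * 1.602e-13 / (4*pi*r^2)
psi = 1.8427e+11 * 1.4 * 1.602e-13 / (4*pi*3.2^2)
psi = 3.2117e-04 W/m^2

3.2117e-04


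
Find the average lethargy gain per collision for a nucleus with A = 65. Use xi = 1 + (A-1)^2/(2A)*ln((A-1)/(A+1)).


xi = 1 + (A-1)^2/(2A) * ln((A-1)/(A+1))
xi = 1 + (65-1)^2/(2*65) * ln((65-1)/(65 +1))
xi = 0.030456

0.030456


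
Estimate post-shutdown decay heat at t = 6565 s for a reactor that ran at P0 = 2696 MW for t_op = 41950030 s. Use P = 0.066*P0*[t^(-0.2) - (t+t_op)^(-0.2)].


P/P0 = 0.066 * [t^(-0.2) - (t + t_op)^(-0.2)]
P/P0 = 0.066 * [6565^(-0.2) - (6565 + 41950030)^(-0.2)]
P/P0 = 0.066 * [0.1724063 - 0.02988408] = 0.009406467
P = 2696 * 0.009406467 = 25.360 MW

25.360


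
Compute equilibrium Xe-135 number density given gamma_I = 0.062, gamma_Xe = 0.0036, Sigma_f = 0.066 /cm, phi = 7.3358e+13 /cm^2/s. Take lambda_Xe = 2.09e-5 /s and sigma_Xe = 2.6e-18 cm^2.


Xe_eq = (gamma_I + gamma_Xe) * Sigma_f * phi / (lambda_Xe + sigma_Xe * phi)
Numerator = (0.062 + 0.0036) * 0.066 * 7.3358e+13 = 3.176108e+11
Denominator = 2.09e-5 + 2.6e-18 * 7.3358e+13 = 2.116308e-04
Xe_eq = 3.176108e+11 / 2.116308e-04 = 1.5008e+15 /cm^3

1.5008e+15


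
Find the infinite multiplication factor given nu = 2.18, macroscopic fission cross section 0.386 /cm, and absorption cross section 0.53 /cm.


k_inf = nu * Sigma_f / Sigma_a
k_inf = 2.18 * 0.386 / 0.53
k_inf = 1.5877

1.5877


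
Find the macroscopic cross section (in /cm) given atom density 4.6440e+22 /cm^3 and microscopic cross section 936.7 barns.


Sigma = N * sigma_barns * 1e-24
Sigma = 4.6440e+22 * 936.7 * 1e-24
Sigma = 43.500 /cm

43.500


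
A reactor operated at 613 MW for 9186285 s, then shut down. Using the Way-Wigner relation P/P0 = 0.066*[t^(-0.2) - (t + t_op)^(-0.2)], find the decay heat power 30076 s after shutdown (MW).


P/P0 = 0.066 * [t^(-0.2) - (t + t_op)^(-0.2)]
P/P0 = 0.066 * [30076^(-0.2) - (30076 + 9186285)^(-0.2)]
P/P0 = 0.066 * [0.1271616 - 0.04046580] = 0.005721923
P = 613 * 0.005721923 = 3.5075 MW

3.5075


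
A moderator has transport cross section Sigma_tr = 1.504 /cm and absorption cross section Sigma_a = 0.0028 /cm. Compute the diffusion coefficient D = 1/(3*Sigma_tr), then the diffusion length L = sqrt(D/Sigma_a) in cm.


D = 1 / (3 * Sigma_tr) = 1 / (3 * 1.504) = 0.2216312 cm
L = sqrt(D / Sigma_a)
L = sqrt(0.2216312 / 0.0028)
L = 8.8969 cm

8.8969


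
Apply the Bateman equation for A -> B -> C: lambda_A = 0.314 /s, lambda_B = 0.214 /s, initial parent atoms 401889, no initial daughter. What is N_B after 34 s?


N_B(t) = lambda_A * N_A0 / (lambda_B - lambda_A) * [exp(-lambda_A*t) - exp(-lambda_B*t)]
exp(-0.314*34) = 2.309256e-05; exp(-0.214*34) = 6.919478e-04
N_B = 0.314 * 401889 / (0.214 - 0.314) * (2.309256e-05 - 6.919478e-04)
N_B = 844.05

844.05


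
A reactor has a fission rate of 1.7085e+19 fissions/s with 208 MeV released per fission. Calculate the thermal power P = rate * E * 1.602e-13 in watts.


P = fission_rate * E_MeV * 1.602e-13
P = 1.7085e+19 * 208 * 1.602e-13
P = 5.6930e+08 W

5.6930e+08


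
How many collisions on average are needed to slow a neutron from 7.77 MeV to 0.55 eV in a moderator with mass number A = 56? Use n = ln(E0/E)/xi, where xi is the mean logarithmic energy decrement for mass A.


xi = 1 + (A-1)^2/(2A)*ln((A-1)/(A+1)) = 0.03529286 (for A = 56)
n = ln(E0/E) / xi
n = ln(7.77e6 / 0.55) / 0.03529286
n = ln(1.412727e+07) / 0.03529286 = 466.49

466.49


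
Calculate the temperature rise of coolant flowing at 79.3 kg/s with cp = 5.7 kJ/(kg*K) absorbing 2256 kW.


dT = Q / (m_dot * cp)
dT = 2256 / (79.3 * 5.7)
dT = 4.9910 C

4.9910


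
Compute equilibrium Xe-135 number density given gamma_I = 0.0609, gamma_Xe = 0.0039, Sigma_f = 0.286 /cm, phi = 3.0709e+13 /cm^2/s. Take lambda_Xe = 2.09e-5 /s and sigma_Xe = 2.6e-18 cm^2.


Xe_eq = (gamma_I + gamma_Xe) * Sigma_f * phi / (lambda_Xe + sigma_Xe * phi)
Numerator = (0.0609 + 0.0039) * 0.286 * 3.0709e+13 = 5.691238e+11
Denominator = 2.09e-5 + 2.6e-18 * 3.0709e+13 = 1.007434e-04
Xe_eq = 5.691238e+11 / 1.007434e-04 = 5.6492e+15 /cm^3

5.6492e+15


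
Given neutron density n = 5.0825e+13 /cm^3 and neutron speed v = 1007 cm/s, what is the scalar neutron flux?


phi = n * v
phi = 5.0825e+13 * 1007
phi = 5.1181e+16 /cm^2/s

5.1181e+16


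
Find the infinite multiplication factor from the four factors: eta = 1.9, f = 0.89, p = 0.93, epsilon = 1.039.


k_inf = eta * f * p * epsilon
k_inf = 1.9 * 0.89 * 0.93 * 1.039
k_inf = 1.6340

1.6340


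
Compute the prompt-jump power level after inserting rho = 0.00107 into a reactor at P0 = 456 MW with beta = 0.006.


P1/P0 = beta / (beta - rho)
P1/P0 = 0.006 / (0.006 - 0.00107) = 1.217039
P1 = 456 * 1.217039 = 554.97 MW

554.97


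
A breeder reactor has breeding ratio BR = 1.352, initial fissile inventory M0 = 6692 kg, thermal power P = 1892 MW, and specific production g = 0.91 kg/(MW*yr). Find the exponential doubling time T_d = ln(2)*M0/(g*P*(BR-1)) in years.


Breeding gain G = BR - 1 = 1.352 - 1 = 0.352
Fissile production rate = g * P * G = 0.91 * 1892 * 0.352 = 606.04544 kg/yr
T_d = ln(2) * M0 / (g * P * G)
T_d = ln(2) * 6692 / 606.04544 = 7.6538 yr

7.6538


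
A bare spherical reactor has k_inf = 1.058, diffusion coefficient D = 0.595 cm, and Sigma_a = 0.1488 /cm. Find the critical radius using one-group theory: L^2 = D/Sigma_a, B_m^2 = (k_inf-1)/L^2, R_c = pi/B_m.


L^2 = D / Sigma_a = 0.595 / 0.1488 = 3.998656 cm^2
B_m^2 = (k_inf - 1) / L^2 = (1.058 - 1) / 3.998656 = 0.01450487 /cm^2
For a bare sphere: B_g = pi/R, so R_c = pi / sqrt(B_m^2)
R_c = pi / sqrt(0.01450487) = 26.085 cm

26.085


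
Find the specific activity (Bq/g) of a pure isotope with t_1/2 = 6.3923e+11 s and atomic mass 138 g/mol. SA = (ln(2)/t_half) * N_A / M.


lambda = ln(2) / t_half = ln(2) / 6.3923e+11 = 1.084347e-12 /s
SA = lambda * N_A / M
SA = 1.084347e-12 * 6.022e23 / 138
SA = 4.7318e+09 Bq/g

4.7318e+09


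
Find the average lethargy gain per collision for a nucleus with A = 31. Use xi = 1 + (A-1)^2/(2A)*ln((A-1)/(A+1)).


xi = 1 + (A-1)^2/(2A) * ln((A-1)/(A+1))
xi = 1 + (31-1)^2/(2*31) * ln((31-1)/(31 +1))
xi = 0.063150

0.063150


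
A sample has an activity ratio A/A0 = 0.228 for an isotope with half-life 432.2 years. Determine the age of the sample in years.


lambda = ln(2) / t_half = ln(2) / 432.2 = 0.001603765 /yr
t = -ln(A/A0) / lambda
t = -ln(0.228) / 0.001603765
t = 921.84 yr

921.84


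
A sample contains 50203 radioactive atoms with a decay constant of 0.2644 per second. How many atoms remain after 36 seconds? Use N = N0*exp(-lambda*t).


N = N0 * exp(-lambda * t)
N = 50203 * exp(-0.2644 * 36)
N = 3.6893

3.6893


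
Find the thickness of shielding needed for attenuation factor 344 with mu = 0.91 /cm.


x = ln(factor) / mu
x = ln(344) / 0.91
x = 6.4183 cm

6.4183


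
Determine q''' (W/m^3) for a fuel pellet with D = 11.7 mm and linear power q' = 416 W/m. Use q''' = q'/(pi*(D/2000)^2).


r = D / 2 / 1000 = 11.7 / 2 / 1000 = 0.00585 m
q''' = q' / (pi * r^2)
q''' = 416 / (pi * 0.00585^2)
q''' = 3.8693e+06 W/m^3

3.8693e+06


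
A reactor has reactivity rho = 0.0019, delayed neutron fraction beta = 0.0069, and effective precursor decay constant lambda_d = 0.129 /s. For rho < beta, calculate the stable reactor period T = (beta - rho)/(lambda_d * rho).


T = (beta - rho) / (lambda_d * rho)
T = (0.0069 - 0.0019) / (0.129 * 0.0019)
T = 20.400 s

20.400


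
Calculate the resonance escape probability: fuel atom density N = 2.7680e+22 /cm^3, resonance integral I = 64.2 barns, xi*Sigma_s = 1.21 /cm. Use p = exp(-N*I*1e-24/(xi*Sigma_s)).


p = exp(-N * I * 1e-24 / (xi*Sigma_s))
p = exp(-2.7680e+22 * 64.2 * 1e-24 / 1.21)
p = 0.23024

0.23024


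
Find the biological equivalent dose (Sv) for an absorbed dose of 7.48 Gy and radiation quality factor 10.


H = D * Q
H = 7.48 * 10
H = 74.800 Sv

74.800


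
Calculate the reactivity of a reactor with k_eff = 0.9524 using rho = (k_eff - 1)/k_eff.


rho = (k_eff - 1) / k_eff
rho = (0.9524 - 1) / 0.9524
rho = -0.049979

-0.049979


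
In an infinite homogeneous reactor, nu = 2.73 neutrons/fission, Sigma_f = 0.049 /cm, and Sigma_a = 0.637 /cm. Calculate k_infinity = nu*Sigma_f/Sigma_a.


k_inf = nu * Sigma_f / Sigma_a
k_inf = 2.73 * 0.049 / 0.637
k_inf = 0.21000

0.21000


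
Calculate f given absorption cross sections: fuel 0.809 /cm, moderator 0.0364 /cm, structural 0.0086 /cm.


f = Sigma_a_fuel / (Sigma_a_fuel + Sigma_a_mod + Sigma_a_other)
f = 0.809 / (0.809 + 0.0364 + 0.0086)
f = 0.94731

0.94731


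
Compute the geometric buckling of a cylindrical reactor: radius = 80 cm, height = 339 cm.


B^2 = (2.405/R)^2 + (pi/H)^2
B^2 = (2.405/80)^2 + (pi/339)^2
B^2 = 9.8964e-04 /cm^2

9.8964e-04


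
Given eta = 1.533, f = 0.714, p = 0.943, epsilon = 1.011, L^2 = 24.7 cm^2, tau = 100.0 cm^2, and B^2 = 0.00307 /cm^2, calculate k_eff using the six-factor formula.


k_inf = eta*f*p*eps = 1.533*0.714*0.943*1.011 = 1.043526
P_TNL = 1/(1 + L^2*B^2) = 1/(1 + 24.7*0.00307) = 0.9295158
P_FNL = exp(-B^2*tau) = exp(-0.00307*100.0) = 0.7356506
k_eff = k_inf * P_TNL * P_FNL = 1.043526 * 0.9295158 * 0.7356506
k_eff = 0.71356

0.71356


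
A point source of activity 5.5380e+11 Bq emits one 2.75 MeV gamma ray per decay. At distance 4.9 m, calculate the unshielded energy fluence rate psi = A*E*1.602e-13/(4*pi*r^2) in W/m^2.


psi = A * E * 1.602e-13 / (4*pi*r^2)
psi = 5.5380e+11 * 2.75 * 1.602e-13 / (4*pi*4.9^2)
psi = 8.0862e-04 W/m^2

8.0862e-04


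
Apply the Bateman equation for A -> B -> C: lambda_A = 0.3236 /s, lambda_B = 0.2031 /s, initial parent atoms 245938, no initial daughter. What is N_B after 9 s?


N_B(t) = lambda_A * N_A0 / (lambda_B - lambda_A) * [exp(-lambda_A*t) - exp(-lambda_B*t)]
exp(-0.3236*9) = 0.05434514; exp(-0.2031*9) = 0.1607508
N_B = 0.3236 * 245938 / (0.2031 - 0.3236) * (0.05434514 - 0.1607508)
N_B = 70277

70277


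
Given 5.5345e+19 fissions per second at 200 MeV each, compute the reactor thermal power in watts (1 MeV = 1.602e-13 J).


P = fission_rate * E_MeV * 1.602e-13
P = 5.5345e+19 * 200 * 1.602e-13
P = 1.7733e+09 W

1.7733e+09


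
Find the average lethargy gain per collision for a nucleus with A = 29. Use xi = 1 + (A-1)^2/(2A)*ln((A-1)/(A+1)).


xi = 1 + (A-1)^2/(2A) * ln((A-1)/(A+1))
xi = 1 + (29-1)^2/(2*29) * ln((29-1)/(29 +1))
xi = 0.067407

0.067407


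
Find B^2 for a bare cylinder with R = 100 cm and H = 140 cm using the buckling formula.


B^2 = (2.405/R)^2 + (pi/H)^2
B^2 = (2.405/100)^2 + (pi/140)^2
B^2 = 0.0010820 /cm^2

0.0010820


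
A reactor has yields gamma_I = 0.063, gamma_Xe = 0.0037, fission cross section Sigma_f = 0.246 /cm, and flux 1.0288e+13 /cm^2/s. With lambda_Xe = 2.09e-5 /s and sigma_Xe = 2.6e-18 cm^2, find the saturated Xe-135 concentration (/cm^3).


Xe_eq = (gamma_I + gamma_Xe) * Sigma_f * phi / (lambda_Xe + sigma_Xe * phi)
Numerator = (0.063 + 0.0037) * 0.246 * 1.0288e+13 = 1.688076e+11
Denominator = 2.09e-5 + 2.6e-18 * 1.0288e+13 = 4.764880e-05
Xe_eq = 1.688076e+11 / 4.764880e-05 = 3.5427e+15 /cm^3

3.5427e+15


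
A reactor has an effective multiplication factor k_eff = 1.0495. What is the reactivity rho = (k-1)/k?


rho = (k_eff - 1) / k_eff
rho = (1.0495 - 1) / 1.0495
rho = 0.047165

0.047165


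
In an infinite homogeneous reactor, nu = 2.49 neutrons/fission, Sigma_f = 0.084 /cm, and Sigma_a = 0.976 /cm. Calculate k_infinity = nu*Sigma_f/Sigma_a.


k_inf = nu * Sigma_f / Sigma_a
k_inf = 2.49 * 0.084 / 0.976
k_inf = 0.21430

0.21430


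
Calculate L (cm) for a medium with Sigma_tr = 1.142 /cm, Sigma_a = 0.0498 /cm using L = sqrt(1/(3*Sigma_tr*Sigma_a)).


D = 1 / (3 * Sigma_tr) = 1 / (3 * 1.142) = 0.2918856 cm
L = sqrt(D / Sigma_a)
L = sqrt(0.2918856 / 0.0498)
L = 2.4210 cm

2.4210


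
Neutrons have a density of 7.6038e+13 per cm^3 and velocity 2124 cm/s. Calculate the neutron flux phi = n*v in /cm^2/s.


phi = n * v
phi = 7.6038e+13 * 2124
phi = 1.6150e+17 /cm^2/s

1.6150e+17


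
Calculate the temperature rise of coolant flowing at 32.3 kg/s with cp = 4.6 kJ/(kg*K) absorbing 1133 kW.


dT = Q / (m_dot * cp)
dT = 1133 / (32.3 * 4.6)
dT = 7.6255 C

7.6255


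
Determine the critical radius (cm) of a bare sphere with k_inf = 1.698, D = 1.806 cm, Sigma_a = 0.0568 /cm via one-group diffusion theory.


L^2 = D / Sigma_a = 1.806 / 0.0568 = 31.79577 cm^2
B_m^2 = (k_inf - 1) / L^2 = (1.698 - 1) / 31.79577 = 0.02195261 /cm^2
For a bare sphere: B_g = pi/R, so R_c = pi / sqrt(B_m^2)
R_c = pi / sqrt(0.02195261) = 21.203 cm

21.203


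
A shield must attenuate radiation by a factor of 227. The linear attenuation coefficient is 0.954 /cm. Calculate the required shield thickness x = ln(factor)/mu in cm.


x = ln(factor) / mu
x = ln(227) / 0.954
x = 5.6865 cm

5.6865


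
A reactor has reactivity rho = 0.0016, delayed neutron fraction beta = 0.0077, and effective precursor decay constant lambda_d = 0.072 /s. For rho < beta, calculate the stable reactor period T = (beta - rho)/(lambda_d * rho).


T = (beta - rho) / (lambda_d * rho)
T = (0.0077 - 0.0016) / (0.072 * 0.0016)
T = 52.951 s

52.951


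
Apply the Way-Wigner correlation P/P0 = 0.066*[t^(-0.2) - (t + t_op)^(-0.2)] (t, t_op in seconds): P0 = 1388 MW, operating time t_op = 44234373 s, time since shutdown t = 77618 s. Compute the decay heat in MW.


P/P0 = 0.066 * [t^(-0.2) - (t + t_op)^(-0.2)]
P/P0 = 0.066 * [77618^(-0.2) - (77618 + 44234373)^(-0.2)]
P/P0 = 0.066 * [0.1051980 - 0.02955941] = 0.004992147
P = 1388 * 0.004992147 = 6.9291 MW

6.9291


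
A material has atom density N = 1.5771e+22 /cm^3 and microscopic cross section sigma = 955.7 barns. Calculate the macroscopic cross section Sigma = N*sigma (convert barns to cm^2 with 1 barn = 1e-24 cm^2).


Sigma = N * sigma_barns * 1e-24
Sigma = 1.5771e+22 * 955.7 * 1e-24
Sigma = 15.072 /cm

15.072


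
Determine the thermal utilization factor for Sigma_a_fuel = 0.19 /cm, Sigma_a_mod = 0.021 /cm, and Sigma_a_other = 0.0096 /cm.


f = Sigma_a_fuel / (Sigma_a_fuel + Sigma_a_mod + Sigma_a_other)
f = 0.19 / (0.19 + 0.021 + 0.0096)
f = 0.86129

0.86129


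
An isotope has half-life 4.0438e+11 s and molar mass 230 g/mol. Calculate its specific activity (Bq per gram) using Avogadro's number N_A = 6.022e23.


lambda = ln(2) / t_half = ln(2) / 4.0438e+11 = 1.714099e-12 /s
SA = lambda * N_A / M
SA = 1.714099e-12 * 6.022e23 / 230
SA = 4.4880e+09 Bq/g

4.4880e+09


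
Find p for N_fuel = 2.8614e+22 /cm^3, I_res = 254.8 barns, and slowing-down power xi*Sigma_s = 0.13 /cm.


p = exp(-N * I * 1e-24 / (xi*Sigma_s))
p = exp(-2.8614e+22 * 254.8 * 1e-24 / 0.13)
p = 4.3982e-25

4.3982e-25


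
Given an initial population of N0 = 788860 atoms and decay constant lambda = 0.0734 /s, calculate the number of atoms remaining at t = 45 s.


N = N0 * exp(-lambda * t)
N = 788860 * exp(-0.0734 * 45)
N = 29008

29008


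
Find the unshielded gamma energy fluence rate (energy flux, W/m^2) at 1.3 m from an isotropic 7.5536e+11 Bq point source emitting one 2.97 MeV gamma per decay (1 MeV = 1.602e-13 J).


psi = A * E * 1.602e-13 / (4*pi*r^2)
psi = 7.5536e+11 * 2.97 * 1.602e-13 / (4*pi*1.3^2)
psi = 0.016923 W/m^2

0.016923


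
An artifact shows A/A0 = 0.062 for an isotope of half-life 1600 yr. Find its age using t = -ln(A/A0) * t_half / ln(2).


lambda = ln(2) / t_half = ln(2) / 1600 = 4.332170e-04 /yr
t = -ln(A/A0) / lambda
t = -ln(0.062) / 4.332170e-04
t = 6418.5 yr

6418.5


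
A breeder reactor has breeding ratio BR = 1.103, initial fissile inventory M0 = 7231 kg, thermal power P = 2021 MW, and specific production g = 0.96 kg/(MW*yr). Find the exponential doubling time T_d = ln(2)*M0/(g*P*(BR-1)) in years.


Breeding gain G = BR - 1 = 1.103 - 1 = 0.103
Fissile production rate = g * P * G = 0.96 * 2021 * 0.103 = 199.83648 kg/yr
T_d = ln(2) * M0 / (g * P * G)
T_d = ln(2) * 7231 / 199.83648 = 25.081 yr

25.081
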